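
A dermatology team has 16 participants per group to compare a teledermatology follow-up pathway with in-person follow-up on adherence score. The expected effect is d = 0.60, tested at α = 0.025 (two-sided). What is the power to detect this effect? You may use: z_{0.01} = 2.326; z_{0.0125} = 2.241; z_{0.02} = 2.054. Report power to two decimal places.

For two equal groups, power = Φ(d·√(n/2) − z_{α/2}).
d·√(n/2) = 0.60 × √(16/2) = 0.60 × 2.828 = 1.697.
z_β = 1.697 − 2.241 = -0.544.
Power = Φ(-0.544) = 0.293.

power ≈ 0.29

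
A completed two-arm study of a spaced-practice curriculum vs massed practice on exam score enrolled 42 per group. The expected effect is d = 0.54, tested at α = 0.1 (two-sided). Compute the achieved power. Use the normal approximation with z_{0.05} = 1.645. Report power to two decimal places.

For two equal groups, power = Φ(d·√(n/2) − z_{α/2}).
d·√(n/2) = 0.54 × √(42/2) = 0.54 × 4.583 = 2.475.
z_β = 2.475 − 1.645 = 0.830.
Power = Φ(0.830) = 0.797.

power ≈ 0.80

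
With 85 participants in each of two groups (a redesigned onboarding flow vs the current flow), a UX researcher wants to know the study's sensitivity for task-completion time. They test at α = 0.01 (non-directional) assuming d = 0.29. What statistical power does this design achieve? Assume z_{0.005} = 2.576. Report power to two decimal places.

power ≈ 0.25

For two equal groups, power = Φ(d·√(n/2) − z_{α/2}).
d·√(n/2) = 0.29 × √(85/2) = 0.29 × 6.519 = 1.891.
z_β = 1.891 − 2.576 = -0.685.
Power = Φ(-0.685) = 0.247.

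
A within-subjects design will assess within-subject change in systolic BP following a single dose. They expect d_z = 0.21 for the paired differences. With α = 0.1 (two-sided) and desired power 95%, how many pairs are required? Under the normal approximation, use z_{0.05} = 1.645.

n = 246 pairs

For a paired (one-sample on differences) test: n = ((z_{α/2} + z_β) / d)².
z_{α/2} + z_β = 1.645 + 1.645 = 3.290.
n = (3.290 / 0.21)² = 15.667² = 245.44.
Round up.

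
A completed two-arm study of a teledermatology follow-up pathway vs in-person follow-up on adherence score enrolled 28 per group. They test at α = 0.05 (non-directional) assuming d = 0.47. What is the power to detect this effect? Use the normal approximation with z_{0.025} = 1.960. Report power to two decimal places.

power ≈ 0.42

For two equal groups, power = Φ(d·√(n/2) − z_{α/2}).
d·√(n/2) = 0.47 × √(28/2) = 0.47 × 3.742 = 1.759.
z_β = 1.759 − 1.960 = -0.201.
Power = Φ(-0.201) = 0.420.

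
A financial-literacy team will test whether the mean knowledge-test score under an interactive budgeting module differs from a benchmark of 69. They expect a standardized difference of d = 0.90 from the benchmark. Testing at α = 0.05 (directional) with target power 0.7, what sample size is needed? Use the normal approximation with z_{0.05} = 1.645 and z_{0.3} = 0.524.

n = 6

For a one-sample test: n = ((z_{α} + z_β) / d)².
z_{α} + z_β = 1.645 + 0.524 = 2.169.
n = (2.169 / 0.90)² = 2.410² = 5.81.
Round up.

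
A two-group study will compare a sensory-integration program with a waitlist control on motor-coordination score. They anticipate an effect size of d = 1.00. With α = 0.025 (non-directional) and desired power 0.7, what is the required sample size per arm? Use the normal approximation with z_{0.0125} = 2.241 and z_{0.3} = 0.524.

n = 16 per group

For two independent groups with equal n: n = 2·((z_{α/2} + z_β) / d)².
z_{α/2} + z_β = 2.241 + 0.524 = 2.765.
n = 2 × (2.765 / 1.00)² = 2 × 2.765² = 2 × 7.65 = 15.3.
Round up to the next whole participant.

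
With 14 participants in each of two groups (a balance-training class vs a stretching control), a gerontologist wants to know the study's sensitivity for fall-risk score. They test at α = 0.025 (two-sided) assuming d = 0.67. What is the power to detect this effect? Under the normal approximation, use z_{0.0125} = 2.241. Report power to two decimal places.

power ≈ 0.32

For two equal groups, power = Φ(d·√(n/2) − z_{α/2}).
d·√(n/2) = 0.67 × √(14/2) = 0.67 × 2.646 = 1.773.
z_β = 1.773 − 2.241 = -0.468.
Power = Φ(-0.468) = 0.320.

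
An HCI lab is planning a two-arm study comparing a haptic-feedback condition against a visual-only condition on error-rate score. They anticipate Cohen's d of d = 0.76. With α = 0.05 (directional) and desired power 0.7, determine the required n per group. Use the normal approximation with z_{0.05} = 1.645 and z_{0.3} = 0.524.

n = 17 per group

For two independent groups with equal n: n = 2·((z_{α} + z_β) / d)².
z_{α} + z_β = 1.645 + 0.524 = 2.169.
n = 2 × (2.169 / 0.76)² = 2 × 2.854² = 2 × 8.15 = 16.3.
Round up to the next whole participant.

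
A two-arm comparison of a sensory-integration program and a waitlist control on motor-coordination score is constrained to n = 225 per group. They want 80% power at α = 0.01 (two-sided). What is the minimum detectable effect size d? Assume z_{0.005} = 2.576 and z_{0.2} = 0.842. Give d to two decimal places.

d_min ≈ 0.32

For two independent groups of n = 225 each: d_min = (z_{α/2} + z_β)·√(2/n).
z-sum = 2.576 + 0.842 = 3.418.
d_min = 3.418 × √(2/225) = 3.418 × 0.0943 = 0.322.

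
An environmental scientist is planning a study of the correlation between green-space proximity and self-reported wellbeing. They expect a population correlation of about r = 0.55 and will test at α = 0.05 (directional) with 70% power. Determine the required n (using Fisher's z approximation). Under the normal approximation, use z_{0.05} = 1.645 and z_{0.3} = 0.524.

n = 16

Fisher's z: C = ½·ln((1+r)/(1−r)) = ½·ln(3.4444) = 0.6184.
n = ((z_{α} + z_β)/C)² + 3.
(1.645 + 0.524) / 0.6184 = 2.169 / 0.6184 = 3.507.
n = 3.507² + 3 = 12.30 + 3 = 15.3.
Round up.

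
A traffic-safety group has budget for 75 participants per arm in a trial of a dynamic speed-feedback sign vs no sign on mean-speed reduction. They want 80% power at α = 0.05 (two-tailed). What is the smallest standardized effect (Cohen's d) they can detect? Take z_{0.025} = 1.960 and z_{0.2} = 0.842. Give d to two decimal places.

For two independent groups of n = 75 each: d_min = (z_{α/2} + z_β)·√(2/n).
z-sum = 1.960 + 0.842 = 2.802.
d_min = 2.802 × √(2/75) = 2.802 × 0.1633 = 0.458.

d_min ≈ 0.46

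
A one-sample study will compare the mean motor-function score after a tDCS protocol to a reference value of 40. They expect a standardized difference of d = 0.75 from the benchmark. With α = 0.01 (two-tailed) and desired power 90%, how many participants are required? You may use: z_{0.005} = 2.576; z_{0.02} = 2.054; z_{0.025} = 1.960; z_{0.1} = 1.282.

n = 27

For a one-sample test: n = ((z_{α/2} + z_β) / d)².
z_{α/2} + z_β = 2.576 + 1.282 = 3.858.
n = (3.858 / 0.75)² = 5.144² = 26.46.
Round up.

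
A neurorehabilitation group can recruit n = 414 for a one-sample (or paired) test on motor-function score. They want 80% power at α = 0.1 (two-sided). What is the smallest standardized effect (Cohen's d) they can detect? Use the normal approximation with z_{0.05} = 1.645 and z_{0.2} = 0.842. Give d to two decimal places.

d_min ≈ 0.12

For a single sample (or paired design) of n = 414: d_min = (z_{α/2} + z_β)/√n.
z-sum = 1.645 + 0.842 = 2.487.
d_min = 2.487 / √414 = 2.487 / 20.347 = 0.122.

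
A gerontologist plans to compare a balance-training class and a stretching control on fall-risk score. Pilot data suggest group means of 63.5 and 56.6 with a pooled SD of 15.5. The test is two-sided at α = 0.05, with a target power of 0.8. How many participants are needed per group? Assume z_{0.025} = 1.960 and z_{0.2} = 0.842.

Cohen's d = |M₁ − M₂| / SD_pooled = |63.5 − 56.6| / 15.5 = 6.9 / 15.5 = 0.445.
For two independent groups with equal n: n = 2·((z_{α/2} + z_β) / d)².
z_{α/2} + z_β = 1.960 + 0.842 = 2.802.
n = 2 × (2.802 / 0.445)² = 2 × 6.297² = 2 × 39.65 = 79.3.
Round up to the next whole participant.

n = 80 per group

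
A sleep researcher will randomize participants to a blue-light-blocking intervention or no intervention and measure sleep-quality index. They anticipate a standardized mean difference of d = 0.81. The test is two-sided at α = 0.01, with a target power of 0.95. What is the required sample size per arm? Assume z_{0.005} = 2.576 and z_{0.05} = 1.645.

n = 55 per group

For two independent groups with equal n: n = 2·((z_{α/2} + z_β) / d)².
z_{α/2} + z_β = 2.576 + 1.645 = 4.221.
n = 2 × (4.221 / 0.81)² = 2 × 5.211² = 2 × 27.16 = 54.3.
Round up to the next whole participant.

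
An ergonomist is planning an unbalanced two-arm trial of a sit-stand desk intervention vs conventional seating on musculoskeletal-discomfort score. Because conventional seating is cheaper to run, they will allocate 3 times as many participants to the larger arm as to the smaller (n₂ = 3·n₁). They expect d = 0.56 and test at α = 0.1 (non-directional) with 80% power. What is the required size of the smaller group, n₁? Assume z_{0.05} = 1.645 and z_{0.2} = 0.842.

With allocation ratio k = n₂/n₁ = 3, Var(x̄₁−x̄₂) = σ²(1/n₁ + 1/(k·n₁)) = σ²·(k+1)/(k·n₁).
So n₁ = (1 + 1/k)·((z_{α/2} + z_β)/d)² = 1.333 × (2.487/0.56)².
n₁ = 1.333 × 19.72 = 26.3.
Round up: n₁ = 27, giving n₂ = 3 × 27 = 81.

n₁ = 27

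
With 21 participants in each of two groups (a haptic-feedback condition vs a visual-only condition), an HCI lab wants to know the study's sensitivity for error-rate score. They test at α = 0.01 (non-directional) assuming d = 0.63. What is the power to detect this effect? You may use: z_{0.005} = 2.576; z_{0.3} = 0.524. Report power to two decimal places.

power ≈ 0.30

For two equal groups, power = Φ(d·√(n/2) − z_{α/2}).
d·√(n/2) = 0.63 × √(21/2) = 0.63 × 3.240 = 2.041.
z_β = 2.041 − 2.576 = -0.535.
Power = Φ(-0.535) = 0.296.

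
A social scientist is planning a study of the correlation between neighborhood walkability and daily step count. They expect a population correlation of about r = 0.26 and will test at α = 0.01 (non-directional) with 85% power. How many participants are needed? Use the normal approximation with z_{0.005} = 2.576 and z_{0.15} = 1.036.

n = 188

Fisher's z: C = ½·ln((1+r)/(1−r)) = ½·ln(1.7027) = 0.2661.
n = ((z_{α/2} + z_β)/C)² + 3.
(2.576 + 1.036) / 0.2661 = 3.612 / 0.2661 = 13.574.
n = 13.574² + 3 = 184.25 + 3 = 187.2.
Round up.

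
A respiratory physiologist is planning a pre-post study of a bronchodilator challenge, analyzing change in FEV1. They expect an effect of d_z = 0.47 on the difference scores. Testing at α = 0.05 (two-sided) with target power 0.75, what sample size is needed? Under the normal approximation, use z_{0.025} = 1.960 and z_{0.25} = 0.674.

n = 32 pairs

For a paired (one-sample on differences) test: n = ((z_{α/2} + z_β) / d)².
z_{α/2} + z_β = 1.960 + 0.674 = 2.634.
n = (2.634 / 0.47)² = 5.604² = 31.41.
Round up.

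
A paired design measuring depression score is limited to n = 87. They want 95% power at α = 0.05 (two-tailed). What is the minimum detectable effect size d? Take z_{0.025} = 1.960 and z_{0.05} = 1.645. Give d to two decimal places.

For a single sample (or paired design) of n = 87: d_min = (z_{α/2} + z_β)/√n.
z-sum = 1.960 + 1.645 = 3.605.
d_min = 3.605 / √87 = 3.605 / 9.327 = 0.386.

d_min ≈ 0.39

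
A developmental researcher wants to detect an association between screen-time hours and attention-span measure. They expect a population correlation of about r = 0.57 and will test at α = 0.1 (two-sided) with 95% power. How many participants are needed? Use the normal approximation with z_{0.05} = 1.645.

Fisher's z: C = ½·ln((1+r)/(1−r)) = ½·ln(3.6512) = 0.6475.
n = ((z_{α/2} + z_β)/C)² + 3.
(1.645 + 1.645) / 0.6475 = 3.290 / 0.6475 = 5.081.
n = 5.081² + 3 = 25.82 + 3 = 28.8.
Round up.

n = 29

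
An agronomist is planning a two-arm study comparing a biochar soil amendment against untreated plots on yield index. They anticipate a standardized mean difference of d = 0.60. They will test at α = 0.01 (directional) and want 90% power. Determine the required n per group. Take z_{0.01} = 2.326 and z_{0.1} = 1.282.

n = 73 per group

For two independent groups with equal n: n = 2·((z_{α} + z_β) / d)².
z_{α} + z_β = 2.326 + 1.282 = 3.608.
n = 2 × (3.608 / 0.60)² = 2 × 6.013² = 2 × 36.16 = 72.3.
Round up to the next whole participant.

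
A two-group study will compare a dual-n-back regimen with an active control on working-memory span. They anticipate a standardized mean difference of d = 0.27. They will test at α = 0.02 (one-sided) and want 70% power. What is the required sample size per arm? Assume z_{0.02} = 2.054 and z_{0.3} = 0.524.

For two independent groups with equal n: n = 2·((z_{α} + z_β) / d)².
z_{α} + z_β = 2.054 + 0.524 = 2.578.
n = 2 × (2.578 / 0.27)² = 2 × 9.548² = 2 × 91.17 = 182.3.
Round up to the next whole participant.

n = 183 per group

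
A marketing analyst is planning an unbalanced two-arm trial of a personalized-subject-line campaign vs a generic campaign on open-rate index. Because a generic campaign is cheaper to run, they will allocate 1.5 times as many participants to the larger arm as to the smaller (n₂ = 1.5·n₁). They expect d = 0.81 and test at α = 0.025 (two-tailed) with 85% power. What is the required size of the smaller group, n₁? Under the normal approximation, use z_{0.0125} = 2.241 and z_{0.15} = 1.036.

With allocation ratio k = n₂/n₁ = 1.5, Var(x̄₁−x̄₂) = σ²(1/n₁ + 1/(k·n₁)) = σ²·(k+1)/(k·n₁).
So n₁ = (1 + 1/k)·((z_{α/2} + z_β)/d)² = 1.667 × (3.277/0.81)².
n₁ = 1.667 × 16.37 = 27.3.
Round up: n₁ = 28, giving n₂ = 1.5 × 28 = 42.

n₁ = 28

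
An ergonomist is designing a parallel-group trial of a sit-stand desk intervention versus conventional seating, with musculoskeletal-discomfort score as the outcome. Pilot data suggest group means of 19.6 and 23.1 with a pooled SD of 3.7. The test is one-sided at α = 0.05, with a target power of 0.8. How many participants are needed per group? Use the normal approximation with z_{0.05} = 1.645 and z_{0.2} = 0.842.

Cohen's d = |M₁ − M₂| / SD_pooled = |19.6 − 23.1| / 3.7 = 3.5 / 3.7 = 0.946.
For two independent groups with equal n: n = 2·((z_{α} + z_β) / d)².
z_{α} + z_β = 1.645 + 0.842 = 2.487.
n = 2 × (2.487 / 0.946)² = 2 × 2.629² = 2 × 6.91 = 13.8.
Round up to the next whole participant.

n = 14 per group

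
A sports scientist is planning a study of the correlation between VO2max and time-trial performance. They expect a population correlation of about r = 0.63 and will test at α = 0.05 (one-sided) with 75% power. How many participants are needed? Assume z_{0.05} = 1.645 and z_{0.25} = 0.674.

n = 13

Fisher's z: C = ½·ln((1+r)/(1−r)) = ½·ln(4.4054) = 0.7414.
n = ((z_{α} + z_β)/C)² + 3.
(1.645 + 0.674) / 0.7414 = 2.319 / 0.7414 = 3.128.
n = 3.128² + 3 = 9.78 + 3 = 12.8.
Round up.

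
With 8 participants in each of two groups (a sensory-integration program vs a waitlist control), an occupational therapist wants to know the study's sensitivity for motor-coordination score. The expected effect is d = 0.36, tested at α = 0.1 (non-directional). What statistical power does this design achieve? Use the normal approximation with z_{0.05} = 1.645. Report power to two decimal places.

power ≈ 0.18

For two equal groups, power = Φ(d·√(n/2) − z_{α/2}).
d·√(n/2) = 0.36 × √(8/2) = 0.36 × 2.000 = 0.720.
z_β = 0.720 − 1.645 = -0.925.
Power = Φ(-0.925) = 0.177.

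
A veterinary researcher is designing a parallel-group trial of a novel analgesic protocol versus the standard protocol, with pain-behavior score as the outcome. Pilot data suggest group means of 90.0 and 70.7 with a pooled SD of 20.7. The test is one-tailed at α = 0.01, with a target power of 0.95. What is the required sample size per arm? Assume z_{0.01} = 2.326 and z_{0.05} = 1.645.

Cohen's d = |M₁ − M₂| / SD_pooled = |90.0 − 70.7| / 20.7 = 19.3 / 20.7 = 0.932.
For two independent groups with equal n: n = 2·((z_{α} + z_β) / d)².
z_{α} + z_β = 2.326 + 1.645 = 3.971.
n = 2 × (3.971 / 0.932)² = 2 × 4.261² = 2 × 18.15 = 36.3.
Round up to the next whole participant.

n = 37 per group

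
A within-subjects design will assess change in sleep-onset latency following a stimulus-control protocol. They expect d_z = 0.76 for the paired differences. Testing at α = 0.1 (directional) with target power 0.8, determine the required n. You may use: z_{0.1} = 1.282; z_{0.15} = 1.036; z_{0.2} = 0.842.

n = 8 pairs

For a paired (one-sample on differences) test: n = ((z_{α} + z_β) / d)².
z_{α} + z_β = 1.282 + 0.842 = 2.124.
n = (2.124 / 0.76)² = 2.795² = 7.81.
Round up.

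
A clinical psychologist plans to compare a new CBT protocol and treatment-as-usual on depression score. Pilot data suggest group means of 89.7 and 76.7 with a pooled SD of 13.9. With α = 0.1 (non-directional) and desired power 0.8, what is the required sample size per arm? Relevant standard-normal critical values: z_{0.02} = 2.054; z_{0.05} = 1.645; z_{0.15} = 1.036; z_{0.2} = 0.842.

Cohen's d = |M₁ − M₂| / SD_pooled = |89.7 − 76.7| / 13.9 = 13.0 / 13.9 = 0.935.
For two independent groups with equal n: n = 2·((z_{α/2} + z_β) / d)².
z_{α/2} + z_β = 1.645 + 0.842 = 2.487.
n = 2 × (2.487 / 0.935)² = 2 × 2.660² = 2 × 7.08 = 14.2.
Round up to the next whole participant.

n = 15 per group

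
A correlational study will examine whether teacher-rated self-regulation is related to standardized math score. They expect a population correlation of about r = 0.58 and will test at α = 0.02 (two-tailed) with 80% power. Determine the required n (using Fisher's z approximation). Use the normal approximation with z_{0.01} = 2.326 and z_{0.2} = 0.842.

n = 26

Fisher's z: C = ½·ln((1+r)/(1−r)) = ½·ln(3.7619) = 0.6625.
n = ((z_{α/2} + z_β)/C)² + 3.
(2.326 + 0.842) / 0.6625 = 3.168 / 0.6625 = 4.782.
n = 4.782² + 3 = 22.87 + 3 = 25.9.
Round up.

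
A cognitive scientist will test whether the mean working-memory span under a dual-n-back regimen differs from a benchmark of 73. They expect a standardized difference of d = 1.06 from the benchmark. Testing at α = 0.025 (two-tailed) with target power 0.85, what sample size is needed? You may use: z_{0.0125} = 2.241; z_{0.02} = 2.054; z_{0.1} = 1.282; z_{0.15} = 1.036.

For a one-sample test: n = ((z_{α/2} + z_β) / d)².
z_{α/2} + z_β = 2.241 + 1.036 = 3.277.
n = (3.277 / 1.06)² = 3.092² = 9.56.
Round up.

n = 10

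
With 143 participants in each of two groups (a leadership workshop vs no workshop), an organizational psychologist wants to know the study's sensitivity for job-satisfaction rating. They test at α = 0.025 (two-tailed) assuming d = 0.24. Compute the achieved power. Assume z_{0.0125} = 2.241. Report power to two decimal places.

power ≈ 0.42

For two equal groups, power = Φ(d·√(n/2) − z_{α/2}).
d·√(n/2) = 0.24 × √(143/2) = 0.24 × 8.456 = 2.029.
z_β = 2.029 − 2.241 = -0.212.
Power = Φ(-0.212) = 0.416.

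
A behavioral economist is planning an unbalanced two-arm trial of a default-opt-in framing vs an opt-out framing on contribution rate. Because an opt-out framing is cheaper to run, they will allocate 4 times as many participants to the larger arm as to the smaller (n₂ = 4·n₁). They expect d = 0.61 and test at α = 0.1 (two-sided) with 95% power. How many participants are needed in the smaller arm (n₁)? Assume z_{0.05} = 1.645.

n₁ = 37

With allocation ratio k = n₂/n₁ = 4, Var(x̄₁−x̄₂) = σ²(1/n₁ + 1/(k·n₁)) = σ²·(k+1)/(k·n₁).
So n₁ = (1 + 1/k)·((z_{α/2} + z_β)/d)² = 1.250 × (3.290/0.61)².
n₁ = 1.250 × 29.09 = 36.4.
Round up: n₁ = 37, giving n₂ = 4 × 37 = 148.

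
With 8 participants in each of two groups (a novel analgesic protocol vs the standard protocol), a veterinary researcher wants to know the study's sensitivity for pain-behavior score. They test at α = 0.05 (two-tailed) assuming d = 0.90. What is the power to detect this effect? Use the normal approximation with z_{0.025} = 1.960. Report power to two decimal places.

For two equal groups, power = Φ(d·√(n/2) − z_{α/2}).
d·√(n/2) = 0.90 × √(8/2) = 0.90 × 2.000 = 1.800.
z_β = 1.800 − 1.960 = -0.160.
Power = Φ(-0.160) = 0.436.

power ≈ 0.44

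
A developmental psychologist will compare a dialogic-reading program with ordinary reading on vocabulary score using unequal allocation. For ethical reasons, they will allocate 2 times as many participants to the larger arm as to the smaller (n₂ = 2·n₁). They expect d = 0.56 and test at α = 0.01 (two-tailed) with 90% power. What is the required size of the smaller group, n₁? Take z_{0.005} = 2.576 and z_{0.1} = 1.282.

With allocation ratio k = n₂/n₁ = 2, Var(x̄₁−x̄₂) = σ²(1/n₁ + 1/(k·n₁)) = σ²·(k+1)/(k·n₁).
So n₁ = (1 + 1/k)·((z_{α/2} + z_β)/d)² = 1.500 × (3.858/0.56)².
n₁ = 1.500 × 47.46 = 71.2.
Round up: n₁ = 72, giving n₂ = 2 × 72 = 144.

n₁ = 72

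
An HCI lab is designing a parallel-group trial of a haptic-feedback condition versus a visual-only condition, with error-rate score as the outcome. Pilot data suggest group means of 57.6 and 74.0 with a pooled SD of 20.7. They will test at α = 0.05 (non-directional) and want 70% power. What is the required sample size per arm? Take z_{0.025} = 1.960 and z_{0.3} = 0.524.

n = 20 per group

Cohen's d = |M₁ − M₂| / SD_pooled = |57.6 − 74.0| / 20.7 = 16.4 / 20.7 = 0.792.
For two independent groups with equal n: n = 2·((z_{α/2} + z_β) / d)².
z_{α/2} + z_β = 1.960 + 0.524 = 2.484.
n = 2 × (2.484 / 0.792)² = 2 × 3.136² = 2 × 9.84 = 19.7.
Round up to the next whole participant.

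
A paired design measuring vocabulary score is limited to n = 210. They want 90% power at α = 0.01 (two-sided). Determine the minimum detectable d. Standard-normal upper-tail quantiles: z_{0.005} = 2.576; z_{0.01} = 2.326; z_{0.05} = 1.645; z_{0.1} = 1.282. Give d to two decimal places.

For a single sample (or paired design) of n = 210: d_min = (z_{α/2} + z_β)/√n.
z-sum = 2.576 + 1.282 = 3.858.
d_min = 3.858 / √210 = 3.858 / 14.491 = 0.266.

d_min ≈ 0.27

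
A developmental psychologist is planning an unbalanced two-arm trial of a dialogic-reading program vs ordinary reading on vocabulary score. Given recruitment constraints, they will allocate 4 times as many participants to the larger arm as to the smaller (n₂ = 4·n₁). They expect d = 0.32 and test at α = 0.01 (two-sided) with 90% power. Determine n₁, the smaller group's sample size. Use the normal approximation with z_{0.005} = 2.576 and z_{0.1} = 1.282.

With allocation ratio k = n₂/n₁ = 4, Var(x̄₁−x̄₂) = σ²(1/n₁ + 1/(k·n₁)) = σ²·(k+1)/(k·n₁).
So n₁ = (1 + 1/k)·((z_{α/2} + z_β)/d)² = 1.250 × (3.858/0.32)².
n₁ = 1.250 × 145.35 = 181.7.
Round up: n₁ = 182, giving n₂ = 4 × 182 = 728.

n₁ = 182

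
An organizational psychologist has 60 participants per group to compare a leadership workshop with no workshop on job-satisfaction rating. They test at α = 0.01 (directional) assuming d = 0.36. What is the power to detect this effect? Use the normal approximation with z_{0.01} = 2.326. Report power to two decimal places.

For two equal groups, power = Φ(d·√(n/2) − z_{α}).
d·√(n/2) = 0.36 × √(60/2) = 0.36 × 5.477 = 1.972.
z_β = 1.972 − 2.326 = -0.354.
Power = Φ(-0.354) = 0.362.

power ≈ 0.36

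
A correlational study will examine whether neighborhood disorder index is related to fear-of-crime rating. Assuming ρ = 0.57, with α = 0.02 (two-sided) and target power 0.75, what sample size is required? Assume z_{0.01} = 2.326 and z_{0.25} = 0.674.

n = 25

Fisher's z: C = ½·ln((1+r)/(1−r)) = ½·ln(3.6512) = 0.6475.
n = ((z_{α/2} + z_β)/C)² + 3.
(2.326 + 0.674) / 0.6475 = 3.000 / 0.6475 = 4.633.
n = 4.633² + 3 = 21.47 + 3 = 24.5.
Round up.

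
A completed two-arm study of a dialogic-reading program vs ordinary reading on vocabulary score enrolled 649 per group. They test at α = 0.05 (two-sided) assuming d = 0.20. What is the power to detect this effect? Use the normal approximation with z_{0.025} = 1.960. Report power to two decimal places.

For two equal groups, power = Φ(d·√(n/2) − z_{α/2}).
d·√(n/2) = 0.20 × √(649/2) = 0.20 × 18.014 = 3.603.
z_β = 3.603 − 1.960 = 1.643.
Power = Φ(1.643) = 0.950.

power ≈ 0.95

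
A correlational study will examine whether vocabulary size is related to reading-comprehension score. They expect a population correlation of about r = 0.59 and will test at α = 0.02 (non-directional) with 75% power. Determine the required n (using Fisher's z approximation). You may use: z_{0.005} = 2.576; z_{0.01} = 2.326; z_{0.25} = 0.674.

Fisher's z: C = ½·ln((1+r)/(1−r)) = ½·ln(3.8780) = 0.6777.
n = ((z_{α/2} + z_β)/C)² + 3.
(2.326 + 0.674) / 0.6777 = 3.000 / 0.6777 = 4.427.
n = 4.427² + 3 = 19.60 + 3 = 22.6.
Round up.

n = 23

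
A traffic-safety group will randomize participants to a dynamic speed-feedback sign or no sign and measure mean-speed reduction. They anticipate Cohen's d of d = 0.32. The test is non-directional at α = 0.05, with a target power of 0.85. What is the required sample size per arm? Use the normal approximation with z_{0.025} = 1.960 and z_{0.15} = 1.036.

n = 176 per group

For two independent groups with equal n: n = 2·((z_{α/2} + z_β) / d)².
z_{α/2} + z_β = 1.960 + 1.036 = 2.996.
n = 2 × (2.996 / 0.32)² = 2 × 9.362² = 2 × 87.66 = 175.3.
Round up to the next whole participant.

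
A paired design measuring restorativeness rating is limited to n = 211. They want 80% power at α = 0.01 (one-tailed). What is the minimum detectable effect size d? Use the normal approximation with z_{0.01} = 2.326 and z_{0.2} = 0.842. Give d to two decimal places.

For a single sample (or paired design) of n = 211: d_min = (z_{α} + z_β)/√n.
z-sum = 2.326 + 0.842 = 3.168.
d_min = 3.168 / √211 = 3.168 / 14.526 = 0.218.

d_min ≈ 0.22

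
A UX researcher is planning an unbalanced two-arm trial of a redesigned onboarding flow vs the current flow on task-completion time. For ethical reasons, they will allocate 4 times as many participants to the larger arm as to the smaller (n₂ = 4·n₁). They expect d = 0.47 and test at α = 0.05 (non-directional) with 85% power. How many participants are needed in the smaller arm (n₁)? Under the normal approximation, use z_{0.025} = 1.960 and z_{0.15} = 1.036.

n₁ = 51

With allocation ratio k = n₂/n₁ = 4, Var(x̄₁−x̄₂) = σ²(1/n₁ + 1/(k·n₁)) = σ²·(k+1)/(k·n₁).
So n₁ = (1 + 1/k)·((z_{α/2} + z_β)/d)² = 1.250 × (2.996/0.47)².
n₁ = 1.250 × 40.63 = 50.8.
Round up: n₁ = 51, giving n₂ = 4 × 51 = 204.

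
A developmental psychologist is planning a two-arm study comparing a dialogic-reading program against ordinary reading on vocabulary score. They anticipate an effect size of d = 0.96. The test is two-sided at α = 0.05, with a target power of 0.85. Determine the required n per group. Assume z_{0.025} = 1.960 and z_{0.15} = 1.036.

For two independent groups with equal n: n = 2·((z_{α/2} + z_β) / d)².
z_{α/2} + z_β = 1.960 + 1.036 = 2.996.
n = 2 × (2.996 / 0.96)² = 2 × 3.121² = 2 × 9.74 = 19.5.
Round up to the next whole participant.

n = 20 per group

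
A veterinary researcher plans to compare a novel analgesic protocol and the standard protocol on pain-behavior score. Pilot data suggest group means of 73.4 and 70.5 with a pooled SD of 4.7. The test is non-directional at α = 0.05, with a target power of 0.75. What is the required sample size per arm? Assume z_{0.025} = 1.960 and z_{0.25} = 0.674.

Cohen's d = |M₁ − M₂| / SD_pooled = |73.4 − 70.5| / 4.7 = 2.9 / 4.7 = 0.617.
For two independent groups with equal n: n = 2·((z_{α/2} + z_β) / d)².
z_{α/2} + z_β = 1.960 + 0.674 = 2.634.
n = 2 × (2.634 / 0.617)² = 2 × 4.269² = 2 × 18.22 = 36.4.
Round up to the next whole participant.

n = 37 per group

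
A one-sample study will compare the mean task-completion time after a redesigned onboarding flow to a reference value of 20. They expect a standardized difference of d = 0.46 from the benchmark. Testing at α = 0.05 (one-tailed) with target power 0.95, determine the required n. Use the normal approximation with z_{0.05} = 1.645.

For a one-sample test: n = ((z_{α} + z_β) / d)².
z_{α} + z_β = 1.645 + 1.645 = 3.290.
n = (3.290 / 0.46)² = 7.152² = 51.15.
Round up.

n = 52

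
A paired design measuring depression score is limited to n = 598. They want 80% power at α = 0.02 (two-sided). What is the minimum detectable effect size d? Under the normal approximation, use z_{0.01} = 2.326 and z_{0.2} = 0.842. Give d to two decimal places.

For a single sample (or paired design) of n = 598: d_min = (z_{α/2} + z_β)/√n.
z-sum = 2.326 + 0.842 = 3.168.
d_min = 3.168 / √598 = 3.168 / 24.454 = 0.130.

d_min ≈ 0.13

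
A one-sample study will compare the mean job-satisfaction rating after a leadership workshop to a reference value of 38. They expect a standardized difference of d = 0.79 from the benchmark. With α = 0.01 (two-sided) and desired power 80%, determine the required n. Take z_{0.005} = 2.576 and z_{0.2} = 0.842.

n = 19

For a one-sample test: n = ((z_{α/2} + z_β) / d)².
z_{α/2} + z_β = 2.576 + 0.842 = 3.418.
n = (3.418 / 0.79)² = 4.327² = 18.72.
Round up.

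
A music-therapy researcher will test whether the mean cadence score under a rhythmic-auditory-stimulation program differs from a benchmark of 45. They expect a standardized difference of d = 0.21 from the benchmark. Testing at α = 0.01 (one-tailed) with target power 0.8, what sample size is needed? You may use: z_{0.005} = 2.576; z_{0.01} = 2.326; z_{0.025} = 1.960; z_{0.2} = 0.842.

n = 228

For a one-sample test: n = ((z_{α} + z_β) / d)².
z_{α} + z_β = 2.326 + 0.842 = 3.168.
n = (3.168 / 0.21)² = 15.086² = 227.58.
Round up.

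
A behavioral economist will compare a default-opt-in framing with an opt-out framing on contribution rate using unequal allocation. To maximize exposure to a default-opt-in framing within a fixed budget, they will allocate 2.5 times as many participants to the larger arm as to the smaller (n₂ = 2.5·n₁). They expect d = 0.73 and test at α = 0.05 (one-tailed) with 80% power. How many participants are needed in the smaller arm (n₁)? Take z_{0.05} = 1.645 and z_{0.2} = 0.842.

With allocation ratio k = n₂/n₁ = 2.5, Var(x̄₁−x̄₂) = σ²(1/n₁ + 1/(k·n₁)) = σ²·(k+1)/(k·n₁).
So n₁ = (1 + 1/k)·((z_{α} + z_β)/d)² = 1.400 × (2.487/0.73)².
n₁ = 1.400 × 11.61 = 16.2.
Round up: n₁ = 17, giving n₂ = ⌈2.5 × 17⌉ = ⌈42.5⌉ = 43.

n₁ = 17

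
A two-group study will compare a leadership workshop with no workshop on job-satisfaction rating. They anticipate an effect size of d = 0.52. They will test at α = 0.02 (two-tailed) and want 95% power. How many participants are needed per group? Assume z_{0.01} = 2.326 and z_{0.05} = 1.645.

For two independent groups with equal n: n = 2·((z_{α/2} + z_β) / d)².
z_{α/2} + z_β = 2.326 + 1.645 = 3.971.
n = 2 × (3.971 / 0.52)² = 2 × 7.637² = 2 × 58.32 = 116.6.
Round up to the next whole participant.

n = 117 per group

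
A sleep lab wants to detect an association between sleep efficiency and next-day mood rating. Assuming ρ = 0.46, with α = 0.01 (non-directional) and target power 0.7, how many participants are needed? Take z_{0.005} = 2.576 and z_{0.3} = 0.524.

n = 42

Fisher's z: C = ½·ln((1+r)/(1−r)) = ½·ln(2.7037) = 0.4973.
n = ((z_{α/2} + z_β)/C)² + 3.
(2.576 + 0.524) / 0.4973 = 3.100 / 0.4973 = 6.234.
n = 6.234² + 3 = 38.86 + 3 = 41.9.
Round up.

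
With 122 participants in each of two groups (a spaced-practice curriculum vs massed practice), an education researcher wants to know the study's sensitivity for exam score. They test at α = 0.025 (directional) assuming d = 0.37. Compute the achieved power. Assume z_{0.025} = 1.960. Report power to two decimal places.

For two equal groups, power = Φ(d·√(n/2) − z_{α}).
d·√(n/2) = 0.37 × √(122/2) = 0.37 × 7.810 = 2.890.
z_β = 2.890 − 1.960 = 0.930.
Power = Φ(0.930) = 0.824.

power ≈ 0.82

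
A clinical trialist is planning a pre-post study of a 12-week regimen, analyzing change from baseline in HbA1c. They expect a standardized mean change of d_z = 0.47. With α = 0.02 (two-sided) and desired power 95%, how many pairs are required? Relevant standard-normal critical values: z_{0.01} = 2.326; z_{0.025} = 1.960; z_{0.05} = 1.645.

n = 72 pairs

For a paired (one-sample on differences) test: n = ((z_{α/2} + z_β) / d)².
z_{α/2} + z_β = 2.326 + 1.645 = 3.971.
n = (3.971 / 0.47)² = 8.449² = 71.38.
Round up.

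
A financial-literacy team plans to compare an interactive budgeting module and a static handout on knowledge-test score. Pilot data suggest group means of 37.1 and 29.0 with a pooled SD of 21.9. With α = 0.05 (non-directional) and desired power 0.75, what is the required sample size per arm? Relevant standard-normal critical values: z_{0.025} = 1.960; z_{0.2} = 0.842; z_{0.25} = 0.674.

n = 102 per group

Cohen's d = |M₁ − M₂| / SD_pooled = |37.1 − 29.0| / 21.9 = 8.1 / 21.9 = 0.370.
For two independent groups with equal n: n = 2·((z_{α/2} + z_β) / d)².
z_{α/2} + z_β = 1.960 + 0.674 = 2.634.
n = 2 × (2.634 / 0.370)² = 2 × 7.119² = 2 × 50.68 = 101.4.
Round up to the next whole participant.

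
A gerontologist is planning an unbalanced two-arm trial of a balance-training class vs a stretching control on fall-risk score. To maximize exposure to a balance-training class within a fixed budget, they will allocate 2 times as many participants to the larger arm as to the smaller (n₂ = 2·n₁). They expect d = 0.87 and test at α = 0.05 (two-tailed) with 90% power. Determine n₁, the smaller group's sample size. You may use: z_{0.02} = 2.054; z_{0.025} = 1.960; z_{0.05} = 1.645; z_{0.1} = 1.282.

With allocation ratio k = n₂/n₁ = 2, Var(x̄₁−x̄₂) = σ²(1/n₁ + 1/(k·n₁)) = σ²·(k+1)/(k·n₁).
So n₁ = (1 + 1/k)·((z_{α/2} + z_β)/d)² = 1.500 × (3.242/0.87)².
n₁ = 1.500 × 13.89 = 20.8.
Round up: n₁ = 21, giving n₂ = 2 × 21 = 42.

n₁ = 21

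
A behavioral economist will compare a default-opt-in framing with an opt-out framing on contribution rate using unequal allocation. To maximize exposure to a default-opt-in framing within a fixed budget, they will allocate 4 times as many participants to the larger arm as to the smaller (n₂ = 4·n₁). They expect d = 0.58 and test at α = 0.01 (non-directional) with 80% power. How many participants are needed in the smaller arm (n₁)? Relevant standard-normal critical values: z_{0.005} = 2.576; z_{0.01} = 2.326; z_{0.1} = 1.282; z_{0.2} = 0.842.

n₁ = 44

With allocation ratio k = n₂/n₁ = 4, Var(x̄₁−x̄₂) = σ²(1/n₁ + 1/(k·n₁)) = σ²·(k+1)/(k·n₁).
So n₁ = (1 + 1/k)·((z_{α/2} + z_β)/d)² = 1.250 × (3.418/0.58)².
n₁ = 1.250 × 34.73 = 43.4.
Round up: n₁ = 44, giving n₂ = 4 × 44 = 176.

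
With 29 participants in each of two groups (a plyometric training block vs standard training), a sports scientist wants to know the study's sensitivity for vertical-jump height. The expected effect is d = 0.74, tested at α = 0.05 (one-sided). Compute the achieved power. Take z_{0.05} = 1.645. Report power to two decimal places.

For two equal groups, power = Φ(d·√(n/2) − z_{α}).
d·√(n/2) = 0.74 × √(29/2) = 0.74 × 3.808 = 2.818.
z_β = 2.818 − 1.645 = 1.173.
Power = Φ(1.173) = 0.880.

power ≈ 0.88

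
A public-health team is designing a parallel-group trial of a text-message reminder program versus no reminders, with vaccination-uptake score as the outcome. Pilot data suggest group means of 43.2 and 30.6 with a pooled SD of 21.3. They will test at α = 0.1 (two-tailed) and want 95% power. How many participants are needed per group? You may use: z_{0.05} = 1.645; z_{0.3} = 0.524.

Cohen's d = |M₁ − M₂| / SD_pooled = |43.2 − 30.6| / 21.3 = 12.6 / 21.3 = 0.592.
For two independent groups with equal n: n = 2·((z_{α/2} + z_β) / d)².
z_{α/2} + z_β = 1.645 + 1.645 = 3.290.
n = 2 × (3.290 / 0.592)² = 2 × 5.557² = 2 × 30.89 = 61.8.
Round up to the next whole participant.

n = 62 per group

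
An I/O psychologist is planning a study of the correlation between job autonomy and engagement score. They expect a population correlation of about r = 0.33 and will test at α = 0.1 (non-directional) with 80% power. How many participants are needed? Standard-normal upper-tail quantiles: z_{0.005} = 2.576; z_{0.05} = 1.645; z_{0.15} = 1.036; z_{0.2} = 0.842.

Fisher's z: C = ½·ln((1+r)/(1−r)) = ½·ln(1.9851) = 0.3428.
n = ((z_{α/2} + z_β)/C)² + 3.
(1.645 + 0.842) / 0.3428 = 2.487 / 0.3428 = 7.255.
n = 7.255² + 3 = 52.63 + 3 = 55.6.
Round up.

n = 56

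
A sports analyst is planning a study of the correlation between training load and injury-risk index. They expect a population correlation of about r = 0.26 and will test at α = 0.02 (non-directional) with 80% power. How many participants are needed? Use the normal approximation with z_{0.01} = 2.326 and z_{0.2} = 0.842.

Fisher's z: C = ½·ln((1+r)/(1−r)) = ½·ln(1.7027) = 0.2661.
n = ((z_{α/2} + z_β)/C)² + 3.
(2.326 + 0.842) / 0.2661 = 3.168 / 0.2661 = 11.905.
n = 11.905² + 3 = 141.74 + 3 = 144.7.
Round up.

n = 145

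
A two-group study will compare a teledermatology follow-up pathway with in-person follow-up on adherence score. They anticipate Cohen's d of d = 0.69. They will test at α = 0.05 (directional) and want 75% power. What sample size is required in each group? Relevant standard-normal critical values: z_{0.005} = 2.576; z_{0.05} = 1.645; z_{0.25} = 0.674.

For two independent groups with equal n: n = 2·((z_{α} + z_β) / d)².
z_{α} + z_β = 1.645 + 0.674 = 2.319.
n = 2 × (2.319 / 0.69)² = 2 × 3.361² = 2 × 11.30 = 22.6.
Round up to the next whole participant.

n = 23 per group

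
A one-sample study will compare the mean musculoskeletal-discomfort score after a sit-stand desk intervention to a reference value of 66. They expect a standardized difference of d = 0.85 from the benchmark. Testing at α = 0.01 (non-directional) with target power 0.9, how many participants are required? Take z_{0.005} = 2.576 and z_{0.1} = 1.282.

n = 21

For a one-sample test: n = ((z_{α/2} + z_β) / d)².
z_{α/2} + z_β = 2.576 + 1.282 = 3.858.
n = (3.858 / 0.85)² = 4.539² = 20.60.
Round up.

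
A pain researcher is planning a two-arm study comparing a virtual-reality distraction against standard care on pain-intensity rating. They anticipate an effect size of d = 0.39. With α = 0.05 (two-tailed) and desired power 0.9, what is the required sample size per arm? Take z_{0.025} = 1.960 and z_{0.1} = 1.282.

n = 139 per group

For two independent groups with equal n: n = 2·((z_{α/2} + z_β) / d)².
z_{α/2} + z_β = 1.960 + 1.282 = 3.242.
n = 2 × (3.242 / 0.39)² = 2 × 8.313² = 2 × 69.10 = 138.2.
Round up to the next whole participant.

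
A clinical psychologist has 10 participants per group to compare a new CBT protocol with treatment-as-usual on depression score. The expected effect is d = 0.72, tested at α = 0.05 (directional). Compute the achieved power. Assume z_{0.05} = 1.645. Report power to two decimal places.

For two equal groups, power = Φ(d·√(n/2) − z_{α}).
d·√(n/2) = 0.72 × √(10/2) = 0.72 × 2.236 = 1.610.
z_β = 1.610 − 1.645 = -0.035.
Power = Φ(-0.035) = 0.486.

power ≈ 0.49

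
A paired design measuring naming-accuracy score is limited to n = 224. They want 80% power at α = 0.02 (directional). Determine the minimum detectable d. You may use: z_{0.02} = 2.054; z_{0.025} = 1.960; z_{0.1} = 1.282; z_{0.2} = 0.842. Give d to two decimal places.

d_min ≈ 0.19

For a single sample (or paired design) of n = 224: d_min = (z_{α} + z_β)/√n.
z-sum = 2.054 + 0.842 = 2.896.
d_min = 2.896 / √224 = 2.896 / 14.967 = 0.193.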